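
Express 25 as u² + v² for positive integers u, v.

We need to find integers u, v > 0 such that u² + v² = 25.
Trying u = 3: v² = 25 - 3² = 25 - 9 = 16
v = 4
Check: 3² + 4² = 9 + 16 = 25 ✓

25 = 3² + 4²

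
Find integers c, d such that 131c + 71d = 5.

Step 1: Check solvability.
gcd(131, 71) = 1
Since 1 divides 5, solutions exist.

Step 2: Apply extended Euclidean algorithm to find gcd.
We find integers such that 131*x0 + 71*y0 = 1

Step 3: Scale the particular solution.
Multiply by 5/1 = 5:
c = -65, d = 120

Step 4: Verify.
131*(-65) + 71*(120) = 5 = 5 ✓

c = -65, d = 120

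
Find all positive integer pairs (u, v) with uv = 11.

The positive divisors of 11 are: 1, 11.
Each divisor d gives the pair (d, 11/d):
(1, 11), (11, 1)

(1, 11), (11, 1)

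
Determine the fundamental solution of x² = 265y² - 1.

We need x² = 265y² - 1. Try successive y:
y = 1: x² = 265·1² - 1 = 264, not a perfect square
y = 2: x² = 265·2² - 1 = 1059, not a perfect square
y = 3: x² = 265·3² - 1 = 2384, not a perfect square
...
y = 373: x² = 265·373² - 1 = 36869184 = 6072² ✓
Check: 6072² - 265·373² = 36869184 - 36869185 = -1 ✓

x = 6072, y = 373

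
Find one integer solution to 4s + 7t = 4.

Step 1: Check solvability.
gcd(4, 7) = 1
Since 1 divides 4, solutions exist.

Step 2: Apply extended Euclidean algorithm to find gcd.
We find integers such that 4*x0 + 7*y0 = 1

Step 3: Scale the particular solution.
Multiply by 4/1 = 4:
s = 8, t = -4

Step 4: Verify.
4*(8) + 7*(-4) = 4 = 4 ✓

s = 8, t = -4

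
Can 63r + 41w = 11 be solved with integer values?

Step 1: Compute gcd(63, 41).
gcd(63, 41) = 1

Step 2: Check divisibility.
Does 1 divide 11? 11 = 1 x 11, so yes.

By the theorem on linear Diophantine equations, 63r + 41w = 11 has integer solutions if and only if gcd(63, 41) divides 11. Since 1 | 11, solutions exist.

Yes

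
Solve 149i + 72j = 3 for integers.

Step 1: Check solvability.
gcd(149, 72) = 1
Since 1 divides 3, solutions exist.

Step 2: Apply extended Euclidean algorithm to find gcd.
We find integers such that 149*x0 + 72*y0 = 1

Step 3: Scale the particular solution.
Multiply by 3/1 = 3:
i = 87, j = -180

Step 4: Verify.
149*(87) + 72*(-180) = 3 = 3 ✓

i = 87, j = -180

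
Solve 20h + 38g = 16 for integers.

Step 1: Check solvability.
gcd(20, 38) = 2
Since 2 divides 16, solutions exist.

Step 2: Apply extended Euclidean algorithm to find gcd.
We find integers such that 20*x0 + 38*y0 = 2

Step 3: Scale the particular solution.
Multiply by 16/2 = 8:
h = 16, g = -8

Step 4: Verify.
20*(16) + 38*(-8) = 16 = 16 ✓

h = 16, g = -8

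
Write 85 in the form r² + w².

We need to find integers r, w > 0 such that r² + w² = 85.
Trying r = 2: w² = 85 - 2² = 85 - 4 = 81
w = 9
Check: 2² + 9² = 4 + 81 = 85 ✓

85 = 2² + 9²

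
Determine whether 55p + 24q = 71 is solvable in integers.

Step 1: Compute gcd(55, 24).
gcd(55, 24) = 1

Step 2: Check divisibility.
Does 1 divide 71? 71 = 1 x 71, so yes.

By the theorem on linear Diophantine equations, 55p + 24q = 71 has integer solutions if and only if gcd(55, 24) divides 71. Since 1 | 71, solutions exist.

Yes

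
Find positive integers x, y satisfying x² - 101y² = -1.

We need x² = 101y² - 1. Try successive y:
y = 1: x² = 101·1² - 1 = 100 = 10² ✓
Check: 10² - 101·1² = 100 - 101 = -1 ✓

x = 10, y = 1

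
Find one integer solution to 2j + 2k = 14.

Step 1: Check solvability.
gcd(2, 2) = 2
Since 2 divides 14, solutions exist.

Step 2: Apply extended Euclidean algorithm to find gcd.
We find integers such that 2*x0 + 2*y0 = 2

Step 3: Scale the particular solution.
Multiply by 14/2 = 7:
j = 0, k = 7

Step 4: Verify.
2*(0) + 2*(7) = 14 = 14 ✓

j = 0, k = 7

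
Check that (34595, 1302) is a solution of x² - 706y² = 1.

Compute x² = 34595² = 1196814025
Compute 706y² = 706·1302² = 706·1695204 = 1196814024
x² - 706y² = 1196814025 - 1196814024 = 1
Since this equals 1, (34595, 1302) is a solution.

Yes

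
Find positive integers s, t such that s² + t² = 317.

Search for s with 317 - s² a perfect square.
s = 11: 317 - 11² = 317 - 121 = 196 = 14² ✓
So s = 11, t = 14.

s = 11, t = 14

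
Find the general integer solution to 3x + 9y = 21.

Step 1: Compute gcd(3, 9) = 3.
Since 3 divides 21, solutions exist.

Step 2: Find a particular solution using extended Euclidean algorithm.
We get x₀ = 7, y₀ = 0.
Check: 3*7 + 9*0 = 21 = 21 ✓

Step 3: Write the general solution.
x = 7 + (9/3)t = 7 + 3t
y = 0 - (3/3)t = 0 - 1t
for any integer t.

x = 7 + 3t, y = 0 - 1t for integer t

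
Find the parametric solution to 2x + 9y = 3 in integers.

Step 1: Compute gcd(2, 9) = 1.
Since 1 divides 3, solutions exist.

Step 2: Find a particular solution using extended Euclidean algorithm.
We get x₀ = -12, y₀ = 3.
Check: 2*-12 + 9*3 = 3 = 3 ✓

Step 3: Write the general solution.
x = -12 + (9/1)t = -12 + 9t
y = 3 - (2/1)t = 3 - 2t
for any integer t.

x = -12 + 9t, y = 3 - 2t for integer t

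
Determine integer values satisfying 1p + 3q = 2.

Step 1: Check solvability.
gcd(1, 3) = 1
Since 1 divides 2, solutions exist.

Step 2: Apply extended Euclidean algorithm to find gcd.
We find integers such that 1*x0 + 3*y0 = 1

Step 3: Scale the particular solution.
Multiply by 2/1 = 2:
p = 2, q = 0

Step 4: Verify.
1*(2) + 3*(0) = 2 = 2 ✓

p = 2, q = 0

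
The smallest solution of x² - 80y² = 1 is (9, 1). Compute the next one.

Solutions to x² - Dy² = 1 are generated by powers of (x₀ + y₀√D).
The next solution satisfies x₁ + y₁√80 = (x₀ + y₀√80)², giving:
x₁ = x₀² + 80y₀² = 9² + 80·1² = 81 + 80 = 161
y₁ = 2x₀y₀ = 2·9·1 = 18

Verify: 161² - 80·18² = 25921 - 25920 = 1 ✓

x = 161, y = 18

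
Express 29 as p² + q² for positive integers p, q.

We need to find integers p, q > 0 such that p² + q² = 29.
Trying p = 2: q² = 29 - 2² = 29 - 4 = 25
q = 5
Check: 2² + 5² = 4 + 25 = 29 ✓

29 = 2² + 5²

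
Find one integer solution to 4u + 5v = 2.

Step 1: Check solvability.
gcd(4, 5) = 1
Since 1 divides 2, solutions exist.

Step 2: Apply extended Euclidean algorithm to find gcd.
We find integers such that 4*x0 + 5*y0 = 1

Step 3: Scale the particular solution.
Multiply by 2/1 = 2:
u = -2, v = 2

Step 4: Verify.
4*(-2) + 5*(2) = 2 = 2 ✓

u = -2, v = 2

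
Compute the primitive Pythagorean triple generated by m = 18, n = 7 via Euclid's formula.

a = m² - n² = 324 - 49 = 275
b = 2mn = 2·18·7 = 252
c = m² + n² = 324 + 49 = 373
Verify: 275² + 252² = 75625 + 63504 = 139129 = 373² ✓

(275, 252, 373)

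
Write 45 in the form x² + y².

We need to find integers x, y > 0 such that x² + y² = 45.
Trying x = 3: y² = 45 - 3² = 45 - 9 = 36
y = 6
Check: 3² + 6² = 9 + 36 = 45 ✓

45 = 3² + 6²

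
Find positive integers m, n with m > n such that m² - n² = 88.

Factor: m² - n² = (m+n)(m-n) = 88.
We need two factors of 88 with the same parity.
Use m+n = 44 and m-n = 2 (product 44·2 = 88).
Adding: 2m = 46, so m = 23.
Subtracting: 2n = 42, so n = 21.
Check: 23² - 21² = 529 - 441 = 88 ✓

m = 23, n = 21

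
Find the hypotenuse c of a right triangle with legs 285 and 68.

c² = a² + b² = 285² + 68² = 81225 + 4624 = 85849
c = 293

293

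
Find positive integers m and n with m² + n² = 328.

We need to find integers m, n > 0 such that m² + n² = 328.
Trying m = 2: n² = 328 - 2² = 328 - 4 = 324
n = 18
Check: 2² + 18² = 4 + 324 = 328 ✓

328 = 2² + 18²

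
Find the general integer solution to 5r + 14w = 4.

Step 1: Compute gcd(5, 14) = 1.
Since 1 divides 4, solutions exist.

Step 2: Find a particular solution using extended Euclidean algorithm.
We get r₀ = 12, w₀ = -4.
Check: 5*12 + 14*-4 = 4 = 4 ✓

Step 3: Write the general solution.
r = 12 + (14/1)t = 12 + 14t
w = -4 - (5/1)t = -4 - 5t
for any integer t.

r = 12 + 14t, w = -4 - 5t for integer t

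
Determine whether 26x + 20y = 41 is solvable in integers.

Step 1: Compute gcd(26, 20).
gcd(26, 20) = 2

Step 2: Check divisibility.
Does 2 divide 41? 41 = 2 x 20 + 1, so no.

By the theorem on linear Diophantine equations, 26x + 20y = 41 has integer solutions if and only if gcd(26, 20) divides 41. Since 2 does not divide 41, no solutions exist.

No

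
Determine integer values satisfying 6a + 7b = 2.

Step 1: Check solvability.
gcd(6, 7) = 1
Since 1 divides 2, solutions exist.

Step 2: Apply extended Euclidean algorithm to find gcd.
We find integers such that 6*x0 + 7*y0 = 1

Step 3: Scale the particular solution.
Multiply by 2/1 = 2:
a = -2, b = 2

Step 4: Verify.
6*(-2) + 7*(2) = 2 = 2 ✓

a = -2, b = 2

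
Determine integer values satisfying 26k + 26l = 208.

Step 1: Check solvability.
gcd(26, 26) = 26
Since 26 divides 208, solutions exist.

Step 2: Apply extended Euclidean algorithm to find gcd.
We find integers such that 26*x0 + 26*y0 = 26

Step 3: Scale the particular solution.
Multiply by 208/26 = 8:
k = 0, l = 8

Step 4: Verify.
26*(0) + 26*(8) = 208 = 208 ✓

k = 0, l = 8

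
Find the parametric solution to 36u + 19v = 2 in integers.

Step 1: Compute gcd(36, 19) = 1.
Since 1 divides 2, solutions exist.

Step 2: Find a particular solution using extended Euclidean algorithm.
We get u₀ = 18, v₀ = -34.
Check: 36*18 + 19*-34 = 2 = 2 ✓

Step 3: Write the general solution.
u = 18 + (19/1)t = 18 + 19t
v = -34 - (36/1)t = -34 - 36t
for any integer t.

u = 18 + 19t, v = -34 - 36t for integer t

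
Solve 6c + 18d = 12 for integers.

Step 1: Check solvability.
gcd(6, 18) = 6
Since 6 divides 12, solutions exist.

Step 2: Apply extended Euclidean algorithm to find gcd.
We find integers such that 6*x0 + 18*y0 = 6

Step 3: Scale the particular solution.
Multiply by 12/6 = 2:
c = 2, d = 0

Step 4: Verify.
6*(2) + 18*(0) = 12 = 12 ✓

c = 2, d = 0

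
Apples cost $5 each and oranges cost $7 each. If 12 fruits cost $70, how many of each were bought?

Let a = apples, o = oranges.
a + o = 12
5a + 7o = 70
Substitute o = 12 - a:
5a + 7(12 - a) = 70
(5 - 7)a = 70 - 84
-2a = -14
a = 7, o = 12 - 7 = 5

Apples: 7, Oranges: 5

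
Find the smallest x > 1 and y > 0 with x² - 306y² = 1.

We seek the smallest positive integers (x, y) with x² - 306y² = 1, i.e., x² = 306y² + 1.
Try successive y values:
y = 1: x² = 306·1² + 1 = 307, not a perfect square
y = 2: x² = 306·2² + 1 = 1225, x = 35 ✓

Verify: 35² - 306·2² = 1225 - 1224 = 1 ✓

x = 35, y = 2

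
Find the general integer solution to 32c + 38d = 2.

Step 1: Compute gcd(32, 38) = 2.
Since 2 divides 2, solutions exist.

Step 2: Find a particular solution using extended Euclidean algorithm.
We get c₀ = 6, d₀ = -5.
Check: 32*6 + 38*-5 = 2 = 2 ✓

Step 3: Write the general solution.
c = 6 + (38/2)t = 6 + 19t
d = -5 - (32/2)t = -5 - 16t
for any integer t.

c = 6 + 19t, d = -5 - 16t for integer t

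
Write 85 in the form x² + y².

We need to find integers x, y > 0 such that x² + y² = 85.
Trying x = 2: y² = 85 - 2² = 85 - 4 = 81
y = 9
Check: 2² + 9² = 4 + 81 = 85 ✓

85 = 2² + 9²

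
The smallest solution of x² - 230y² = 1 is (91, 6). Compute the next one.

Solutions to x² - Dy² = 1 are generated by powers of (x₀ + y₀√D).
The next solution satisfies x₁ + y₁√230 = (x₀ + y₀√230)², giving:
x₁ = x₀² + 230y₀² = 91² + 230·6² = 8281 + 8280 = 16561
y₁ = 2x₀y₀ = 2·91·6 = 1092

Verify: 16561² - 230·1092² = 274266721 - 274266720 = 1 ✓

x = 16561, y = 1092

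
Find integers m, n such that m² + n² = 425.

We need to find integers m, n > 0 such that m² + n² = 425.
Trying m = 5: n² = 425 - 5² = 425 - 25 = 400
n = 20
Check: 5² + 20² = 25 + 400 = 425 ✓

425 = 5² + 20²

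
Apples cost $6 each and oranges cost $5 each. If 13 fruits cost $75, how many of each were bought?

Let a = apples, o = oranges.
a + o = 13
6a + 5o = 75
Substitute o = 13 - a:
6a + 5(13 - a) = 75
(6 - 5)a = 75 - 65
1a = 10
a = 10, o = 13 - 10 = 3

Apples: 10, Oranges: 3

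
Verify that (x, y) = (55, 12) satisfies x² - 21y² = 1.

Compute x² = 55² = 3025
Compute 21y² = 21·12² = 21·144 = 3024
x² - 21y² = 3025 - 3024 = 1
Since this equals 1, (55, 12) is a solution.

Yes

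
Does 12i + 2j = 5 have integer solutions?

Step 1: Compute gcd(12, 2).
gcd(12, 2) = 2

Step 2: Check divisibility.
Does 2 divide 5? 5 = 2 x 2 + 1, so no.

By the theorem on linear Diophantine equations, 12i + 2j = 5 has integer solutions if and only if gcd(12, 2) divides 5. Since 2 does not divide 5, no solutions exist.

No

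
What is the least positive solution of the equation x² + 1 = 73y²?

We need x² = 73y² - 1. Try successive y:
y = 1: x² = 73·1² - 1 = 72, not a perfect square
y = 2: x² = 73·2² - 1 = 291, not a perfect square
y = 3: x² = 73·3² - 1 = 656, not a perfect square
...
y = 125: x² = 73·125² - 1 = 1140624 = 1068² ✓
Check: 1068² - 73·125² = 1140624 - 1140625 = -1 ✓

x = 1068, y = 125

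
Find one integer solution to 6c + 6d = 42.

Step 1: Check solvability.
gcd(6, 6) = 6
Since 6 divides 42, solutions exist.

Step 2: Apply extended Euclidean algorithm to find gcd.
We find integers such that 6*x0 + 6*y0 = 6

Step 3: Scale the particular solution.
Multiply by 42/6 = 7:
c = 0, d = 7

Step 4: Verify.
6*(0) + 6*(7) = 42 = 42 ✓

c = 0, d = 7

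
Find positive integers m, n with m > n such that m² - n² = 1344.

Factor: m² - n² = (m+n)(m-n) = 1344.
We need two factors of 1344 with the same parity.
Use m+n = 672 and m-n = 2 (product 672·2 = 1344).
Adding: 2m = 674, so m = 337.
Subtracting: 2n = 670, so n = 335.
Check: 337² - 335² = 113569 - 112225 = 1344 ✓

m = 337, n = 335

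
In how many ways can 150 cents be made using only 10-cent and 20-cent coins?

We need non-negative integers (x, y) with 10x + 20y = 150.
For each x from 0 to 15, check if (150 - 10x) is a non-negative multiple of 20.
Solutions (x, y): (1,7), (3,6), (5,5), (7,4), ...
Count: 8

8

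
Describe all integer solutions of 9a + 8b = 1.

Step 1: Compute gcd(9, 8) = 1.
Since 1 divides 1, solutions exist.

Step 2: Find a particular solution using extended Euclidean algorithm.
We get a₀ = 1, b₀ = -1.
Check: 9*1 + 8*-1 = 1 = 1 ✓

Step 3: Write the general solution.
a = 1 + (8/1)t = 1 + 8t
b = -1 - (9/1)t = -1 - 9t
for any integer t.

a = 1 + 8t, b = -1 - 9t for integer t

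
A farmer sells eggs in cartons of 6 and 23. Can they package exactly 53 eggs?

We need non-negative a, b with 6a + 23b = 53.
gcd(6, 23) = 1 divides 53.
Try a = 5: 23b = 53 - 30 = 23, so b = 1.
One way: 5 cartons of 6 and 1 cartons of 23.

Yes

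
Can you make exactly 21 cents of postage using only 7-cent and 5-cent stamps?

We need non-negative x, y with 7x + 5y = 21.
gcd(7, 5) = 1 divides 21, so integer solutions exist.
Search for a non-negative one: x = 3 gives 5y = 21 - 21 = 0, so y = 0.
Check: 7·3 + 5·0 = 21 ✓

Yes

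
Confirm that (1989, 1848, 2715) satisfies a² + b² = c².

Compute a² + b² = 1989² + 1848² = 3956121 + 3415104 = 7371225
Compute c² = 2715² = 7371225
Since 7371225 = 7371225, confirmed.

Yes, it is a Pythagorean triple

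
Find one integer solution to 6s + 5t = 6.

Step 1: Check solvability.
gcd(6, 5) = 1
Since 1 divides 6, solutions exist.

Step 2: Apply extended Euclidean algorithm to find gcd.
We find integers such that 6*x0 + 5*y0 = 1

Step 3: Scale the particular solution.
Multiply by 6/1 = 6:
s = 6, t = -6

Step 4: Verify.
6*(6) + 5*(-6) = 6 = 6 ✓

s = 6, t = -6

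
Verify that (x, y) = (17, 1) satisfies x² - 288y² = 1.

Compute x² = 17² = 289
Compute 288y² = 288·1² = 288·1 = 288
x² - 288y² = 289 - 288 = 1
Since this equals 1, (17, 1) is a solution.

Yes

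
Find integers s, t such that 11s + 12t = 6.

Step 1: Check solvability.
gcd(11, 12) = 1
Since 1 divides 6, solutions exist.

Step 2: Apply extended Euclidean algorithm to find gcd.
We find integers such that 11*x0 + 12*y0 = 1

Step 3: Scale the particular solution.
Multiply by 6/1 = 6:
s = -6, t = 6

Step 4: Verify.
11*(-6) + 12*(6) = 6 = 6 ✓

s = -6, t = 6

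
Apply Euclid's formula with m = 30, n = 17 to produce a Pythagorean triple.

a = m² - n² = 30² - 17² = 900 - 289 = 611
b = 2mn = 2·30·17 = 1020
c = m² + n² = 900 + 289 = 1189
Verify: 611² + 1020² = 373321 + 1040400 = 1413721 = 1189² ✓

(611, 1020, 1189)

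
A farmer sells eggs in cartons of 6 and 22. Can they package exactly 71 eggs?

We need non-negative a, b with 6a + 22b = 71.
gcd(6, 22) = 2, and 2 does not divide 71.
No integer solutions exist.

No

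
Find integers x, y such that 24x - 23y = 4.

Step 1: Check solvability.
gcd(24, 23) = 1
Since 1 divides 4, solutions exist.

Step 2: Apply extended Euclidean algorithm to find gcd.
We find integers such that 24*x0 + 23*y0 = 1

Step 3: Scale the particular solution.
Multiply by 4/1 = 4:
x = 4, y = 4

Step 4: Verify.
24*(4) - 23*(4) = 4 = 4 ✓

x = 4, y = 4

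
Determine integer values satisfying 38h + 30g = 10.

Step 1: Check solvability.
gcd(38, 30) = 2
Since 2 divides 10, solutions exist.

Step 2: Apply extended Euclidean algorithm to find gcd.
We find integers such that 38*x0 + 30*y0 = 2

Step 3: Scale the particular solution.
Multiply by 10/2 = 5:
h = 20, g = -25

Step 4: Verify.
38*(20) + 30*(-25) = 10 = 10 ✓

h = 20, g = -25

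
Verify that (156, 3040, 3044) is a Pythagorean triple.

Compute a² + b² = 156² + 3040² = 24336 + 9241600 = 9265936
Compute c² = 3044² = 9265936
Since 9265936 = 9265936, confirmed.

Yes, it is a Pythagorean triple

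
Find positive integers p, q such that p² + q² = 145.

Search for p with 145 - p² a perfect square.
p = 1: 145 - 1² = 145 - 1 = 144 = 12² ✓
So p = 1, q = 12.

p = 1, q = 12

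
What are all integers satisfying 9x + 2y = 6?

Step 1: Compute gcd(9, 2) = 1.
Since 1 divides 6, solutions exist.

Step 2: Find a particular solution using extended Euclidean algorithm.
We get x₀ = 6, y₀ = -24.
Check: 9*6 + 2*-24 = 6 = 6 ✓

Step 3: Write the general solution.
x = 6 + (2/1)t = 6 + 2t
y = -24 - (9/1)t = -24 - 9t
for any integer t.

x = 6 + 2t, y = -24 - 9t for integer t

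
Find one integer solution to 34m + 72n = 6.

Step 1: Check solvability.
gcd(34, 72) = 2
Since 2 divides 6, solutions exist.

Step 2: Apply extended Euclidean algorithm to find gcd.
We find integers such that 34*x0 + 72*y0 = 2

Step 3: Scale the particular solution.
Multiply by 6/2 = 3:
m = 51, n = -24

Step 4: Verify.
34*(51) + 72*(-24) = 6 = 6 ✓

m = 51, n = -24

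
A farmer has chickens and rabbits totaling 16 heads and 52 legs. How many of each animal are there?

Let c = chickens, r = rabbits.
Heads: c + r = 16
Legs: 2c + 4r = 52
From the first equation, c = 16 - r. Substitute:
2(16 - r) + 4r = 52
32 + 2r = 52
r = (52 - 32)/2 = 10
c = 16 - 10 = 6

Chickens: 6, Rabbits: 10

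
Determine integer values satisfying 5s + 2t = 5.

Step 1: Check solvability.
gcd(5, 2) = 1
Since 1 divides 5, solutions exist.

Step 2: Apply extended Euclidean algorithm to find gcd.
We find integers such that 5*x0 + 2*y0 = 1

Step 3: Scale the particular solution.
Multiply by 5/1 = 5:
s = 5, t = -10

Step 4: Verify.
5*(5) + 2*(-10) = 5 = 5 ✓

s = 5, t = -10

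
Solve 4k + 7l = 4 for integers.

Step 1: Check solvability.
gcd(4, 7) = 1
Since 1 divides 4, solutions exist.

Step 2: Apply extended Euclidean algorithm to find gcd.
We find integers such that 4*x0 + 7*y0 = 1

Step 3: Scale the particular solution.
Multiply by 4/1 = 4:
k = 8, l = -4

Step 4: Verify.
4*(8) + 7*(-4) = 4 = 4 ✓

k = 8, l = -4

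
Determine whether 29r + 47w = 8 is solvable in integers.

Step 1: Compute gcd(29, 47).
gcd(29, 47) = 1

Step 2: Check divisibility.
Does 1 divide 8? 8 = 1 x 8, so yes.

By the theorem on linear Diophantine equations, 29r + 47w = 8 has integer solutions if and only if gcd(29, 47) divides 8. Since 1 | 8, solutions exist.

Yes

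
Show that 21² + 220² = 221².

Compute a² + b²:
21² + 220² = 441 + 48400 = 48841
Compute c²:
221² = 48841
Since 48841 = 48841, it is a Pythagorean triple.

Yes, it is a Pythagorean triple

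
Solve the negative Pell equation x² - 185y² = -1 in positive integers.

We need x² = 185y² - 1. Try successive y:
y = 1: x² = 185·1² - 1 = 184, not a perfect square
y = 2: x² = 185·2² - 1 = 739, not a perfect square
y = 3: x² = 185·3² - 1 = 1664, not a perfect square
...
y = 5: x² = 185·5² - 1 = 4624 = 68² ✓
Check: 68² - 185·5² = 4624 - 4625 = -1 ✓

x = 68, y = 5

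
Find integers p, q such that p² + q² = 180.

We need to find integers p, q > 0 such that p² + q² = 180.
Trying p = 6: q² = 180 - 6² = 180 - 36 = 144
q = 12
Check: 6² + 12² = 36 + 144 = 180 ✓

180 = 6² + 12²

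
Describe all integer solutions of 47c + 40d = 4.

Step 1: Compute gcd(47, 40) = 1.
Since 1 divides 4, solutions exist.

Step 2: Find a particular solution using extended Euclidean algorithm.
We get c₀ = -68, d₀ = 80.
Check: 47*-68 + 40*80 = 4 = 4 ✓

Step 3: Write the general solution.
c = -68 + (40/1)t = -68 + 40t
d = 80 - (47/1)t = 80 - 47t
for any integer t.

c = -68 + 40t, d = 80 - 47t for integer t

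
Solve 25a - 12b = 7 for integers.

Step 1: Check solvability.
gcd(25, 12) = 1
Since 1 divides 7, solutions exist.

Step 2: Apply extended Euclidean algorithm to find gcd.
We find integers such that 25*x0 + 12*y0 = 1

Step 3: Scale the particular solution.
Multiply by 7/1 = 7:
a = 7, b = 14

Step 4: Verify.
25*(7) - 12*(14) = 7 = 7 ✓

a = 7, b = 14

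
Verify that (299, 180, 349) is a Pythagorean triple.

Compute a² + b² = 299² + 180² = 89401 + 32400 = 121801
Compute c² = 349² = 121801
Since 121801 = 121801, confirmed.

Yes, it is a Pythagorean triple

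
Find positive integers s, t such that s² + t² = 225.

Search for s with 225 - s² a perfect square.
s = 9: 225 - 9² = 225 - 81 = 144 = 12² ✓
So s = 9, t = 12.

s = 9, t = 12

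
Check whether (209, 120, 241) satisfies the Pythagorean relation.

Compute a² + b²:
209² + 120² = 43681 + 14400 = 58081
Compute c²:
241² = 58081
Since 58081 = 58081, it is a Pythagorean triple.

Yes, it is a Pythagorean triple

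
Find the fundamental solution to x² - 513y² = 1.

We seek the smallest positive integers (x, y) with x² - 513y² = 1, i.e., x² = 513y² + 1.
Try successive y values:
y = 1: x² = 513·1² + 1 = 514, not a perfect square
y = 2: x² = 513·2² + 1 = 2053, not a perfect square
y = 3: x² = 513·3² + 1 = 4618, not a perfect square
... continuing the search (or via continued fractions) ...
y = 608020: x² = 513·608020² + 1 = 189650108365201, x = 13771351 ✓

Verify: 13771351² - 513·608020² = 189650108365201 - 189650108365200 = 1 ✓

x = 13771351, y = 608020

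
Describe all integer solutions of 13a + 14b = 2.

Step 1: Compute gcd(13, 14) = 1.
Since 1 divides 2, solutions exist.

Step 2: Find a particular solution using extended Euclidean algorithm.
We get a₀ = -2, b₀ = 2.
Check: 13*-2 + 14*2 = 2 = 2 ✓

Step 3: Write the general solution.
a = -2 + (14/1)t = -2 + 14t
b = 2 - (13/1)t = 2 - 13t
for any integer t.

a = -2 + 14t, b = 2 - 13t for integer t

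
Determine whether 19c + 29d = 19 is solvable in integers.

Step 1: Compute gcd(19, 29).
gcd(19, 29) = 1

Step 2: Check divisibility.
Does 1 divide 19? 19 = 1 x 19, so yes.

By the theorem on linear Diophantine equations, 19c + 29d = 19 has integer solutions if and only if gcd(19, 29) divides 19. Since 1 | 19, solutions exist.

Yes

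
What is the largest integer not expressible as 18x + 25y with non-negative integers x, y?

For two coprime denominations a and b, the Frobenius number (largest value not representable as a non-negative combination) is ab - a - b.
Here gcd(18, 25) = 1, so they are coprime.
F(18, 25) = 18·25 - 18 - 25 = 450 - 43 = 407

407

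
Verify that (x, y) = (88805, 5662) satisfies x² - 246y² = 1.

Compute x² = 88805² = 7886328025
Compute 246y² = 246·5662² = 246·32058244 = 7886328024
x² - 246y² = 7886328025 - 7886328024 = 1
Since this equals 1, (88805, 5662) is a solution.

Yes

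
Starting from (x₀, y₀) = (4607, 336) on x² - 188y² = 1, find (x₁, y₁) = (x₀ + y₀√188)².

Solutions to x² - Dy² = 1 are generated by powers of (x₀ + y₀√D).
The next solution satisfies x₁ + y₁√188 = (x₀ + y₀√188)², giving:
x₁ = x₀² + 188y₀² = 4607² + 188·336² = 21224449 + 21224448 = 42448897
y₁ = 2x₀y₀ = 2·4607·336 = 3095904

Verify: 42448897² - 188·3095904² = 1801908856516609 - 1801908856516608 = 1 ✓

x = 42448897, y = 3095904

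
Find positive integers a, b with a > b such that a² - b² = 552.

Factor: a² - b² = (a+b)(a-b) = 552.
We need two factors of 552 with the same parity.
Use a+b = 276 and a-b = 2 (product 276·2 = 552).
Adding: 2a = 278, so a = 139.
Subtracting: 2b = 274, so b = 137.
Check: 139² - 137² = 19321 - 18769 = 552 ✓

a = 139, b = 137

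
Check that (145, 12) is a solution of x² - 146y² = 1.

Compute x² = 145² = 21025
Compute 146y² = 146·12² = 146·144 = 21024
x² - 146y² = 21025 - 21024 = 1
Since this equals 1, (145, 12) is a solution.

Yes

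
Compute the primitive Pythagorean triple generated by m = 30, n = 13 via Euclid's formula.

a = m² - n² = 30² - 13² = 900 - 169 = 731
b = 2mn = 2·30·13 = 780
c = m² + n² = 900 + 169 = 1069
Verify: 731² + 780² = 534361 + 608400 = 1142761 = 1069² ✓

(731, 780, 1069)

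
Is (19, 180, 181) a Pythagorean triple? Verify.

Compute a² + b² = 19² + 180² = 361 + 32400 = 32761
Compute c² = 181² = 32761
Since 32761 = 32761, confirmed.

Yes, it is a Pythagorean triple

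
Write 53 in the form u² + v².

We need to find integers u, v > 0 such that u² + v² = 53.
Trying u = 2: v² = 53 - 2² = 53 - 4 = 49
v = 7
Check: 2² + 7² = 4 + 49 = 53 ✓

53 = 2² + 7²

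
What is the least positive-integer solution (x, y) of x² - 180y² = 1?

We seek the smallest positive integers (x, y) with x² - 180y² = 1, i.e., x² = 180y² + 1.
Try successive y values:
y = 1: x² = 180·1² + 1 = 181, not a perfect square
y = 2: x² = 180·2² + 1 = 721, not a perfect square
y = 3: x² = 180·3² + 1 = 1621, not a perfect square
... continuing the search (or via continued fractions) ...
y = 12: x² = 180·12² + 1 = 25921, x = 161 ✓

Verify: 161² - 180·12² = 25921 - 25920 = 1 ✓

x = 161, y = 12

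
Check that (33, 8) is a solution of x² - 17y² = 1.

Compute x² = 33² = 1089
Compute 17y² = 17·8² = 17·64 = 1088
x² - 17y² = 1089 - 1088 = 1
Since this equals 1, (33, 8) is a solution.

Yes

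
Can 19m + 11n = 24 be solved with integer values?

Step 1: Compute gcd(19, 11).
gcd(19, 11) = 1

Step 2: Check divisibility.
Does 1 divide 24? 24 = 1 x 24, so yes.

By the theorem on linear Diophantine equations, 19m + 11n = 24 has integer solutions if and only if gcd(19, 11) divides 24. Since 1 | 24, solutions exist.

Yes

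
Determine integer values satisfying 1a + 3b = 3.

Step 1: Check solvability.
gcd(1, 3) = 1
Since 1 divides 3, solutions exist.

Step 2: Apply extended Euclidean algorithm to find gcd.
We find integers such that 1*x0 + 3*y0 = 1

Step 3: Scale the particular solution.
Multiply by 3/1 = 3:
a = 3, b = 0

Step 4: Verify.
1*(3) + 3*(0) = 3 = 3 ✓

a = 3, b = 0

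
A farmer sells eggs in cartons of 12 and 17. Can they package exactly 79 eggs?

We need non-negative a, b with 12a + 17b = 79.
gcd(12, 17) = 1 divides 79, but no a in [0, 6] gives non-negative b.

No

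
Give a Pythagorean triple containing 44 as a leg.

We need the other leg and hypotenuse such that 44² + x² = c².
Take x = 483, c = 485: 44² + 483² = 1936 + 233289 = 235225 = 485² ✓
Triple: (483, 44, 485)

(483, 44, 485)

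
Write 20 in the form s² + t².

We need to find integers s, t > 0 such that s² + t² = 20.
Trying s = 2: t² = 20 - 2² = 20 - 4 = 16
t = 4
Check: 2² + 4² = 4 + 16 = 20 ✓

20 = 2² + 4²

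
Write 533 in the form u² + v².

We need to find integers u, v > 0 such that u² + v² = 533.
Trying u = 2: v² = 533 - 2² = 533 - 4 = 529
v = 23
Check: 2² + 23² = 4 + 529 = 533 ✓

533 = 2² + 23²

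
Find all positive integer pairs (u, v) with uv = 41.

The positive divisors of 41 are: 1, 41.
Each divisor d gives the pair (d, 41/d):
(1, 41), (41, 1)

(1, 41), (41, 1)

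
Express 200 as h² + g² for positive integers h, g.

We need to find integers h, g > 0 such that h² + g² = 200.
Trying h = 2: g² = 200 - 2² = 200 - 4 = 196
g = 14
Check: 2² + 14² = 4 + 196 = 200 ✓

200 = 2² + 14²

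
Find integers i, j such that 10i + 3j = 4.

Step 1: Check solvability.
gcd(10, 3) = 1
Since 1 divides 4, solutions exist.

Step 2: Apply extended Euclidean algorithm to find gcd.
We find integers such that 10*x0 + 3*y0 = 1

Step 3: Scale the particular solution.
Multiply by 4/1 = 4:
i = 4, j = -12

Step 4: Verify.
10*(4) + 3*(-12) = 4 = 4 ✓

i = 4, j = -12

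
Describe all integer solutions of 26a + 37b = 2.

Step 1: Compute gcd(26, 37) = 1.
Since 1 divides 2, solutions exist.

Step 2: Find a particular solution using extended Euclidean algorithm.
We get a₀ = 20, b₀ = -14.
Check: 26*20 + 37*-14 = 2 = 2 ✓

Step 3: Write the general solution.
a = 20 + (37/1)t = 20 + 37t
b = -14 - (26/1)t = -14 - 26t
for any integer t.

a = 20 + 37t, b = -14 - 26t for integer t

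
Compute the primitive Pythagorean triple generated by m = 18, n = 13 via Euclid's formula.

a = m² - n² = 324 - 169 = 155
b = 2mn = 2·18·13 = 468
c = m² + n² = 324 + 169 = 493
Verify: 155² + 468² = 24025 + 219024 = 243049 = 493² ✓

(155, 468, 493)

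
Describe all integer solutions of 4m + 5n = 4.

Step 1: Compute gcd(4, 5) = 1.
Since 1 divides 4, solutions exist.

Step 2: Find a particular solution using extended Euclidean algorithm.
We get m₀ = -4, n₀ = 4.
Check: 4*-4 + 5*4 = 4 = 4 ✓

Step 3: Write the general solution.
m = -4 + (5/1)t = -4 + 5t
n = 4 - (4/1)t = 4 - 4t
for any integer t.

m = -4 + 5t, n = 4 - 4t for integer t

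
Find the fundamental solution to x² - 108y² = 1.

We seek the smallest positive integers (x, y) with x² - 108y² = 1, i.e., x² = 108y² + 1.
Try successive y values:
y = 1: x² = 108·1² + 1 = 109, not a perfect square
y = 2: x² = 108·2² + 1 = 433, not a perfect square
y = 3: x² = 108·3² + 1 = 973, not a perfect square
... continuing the search (or via continued fractions) ...
y = 130: x² = 108·130² + 1 = 1825201, x = 1351 ✓

Verify: 1351² - 108·130² = 1825201 - 1825200 = 1 ✓

x = 1351, y = 130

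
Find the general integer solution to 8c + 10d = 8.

Step 1: Compute gcd(8, 10) = 2.
Since 2 divides 8, solutions exist.

Step 2: Find a particular solution using extended Euclidean algorithm.
We get c₀ = -4, d₀ = 4.
Check: 8*-4 + 10*4 = 8 = 8 ✓

Step 3: Write the general solution.
c = -4 + (10/2)t = -4 + 5t
d = 4 - (8/2)t = 4 - 4t
for any integer t.

c = -4 + 5t, d = 4 - 4t for integer t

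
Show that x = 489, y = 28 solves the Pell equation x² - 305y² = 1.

Compute x² = 489² = 239121
Compute 305y² = 305·28² = 305·784 = 239120
x² - 305y² = 239121 - 239120 = 1
Since this equals 1, (489, 28) is a solution.

Yes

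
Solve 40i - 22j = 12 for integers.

Step 1: Check solvability.
gcd(40, 22) = 2
Since 2 divides 12, solutions exist.

Step 2: Apply extended Euclidean algorithm to find gcd.
We find integers such that 40*x0 + 22*y0 = 2

Step 3: Scale the particular solution.
Multiply by 12/2 = 6:
i = 30, j = 54

Step 4: Verify.
40*(30) - 22*(54) = 12 = 12 ✓

i = 30, j = 54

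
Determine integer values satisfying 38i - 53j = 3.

Step 1: Check solvability.
gcd(38, 53) = 1
Since 1 divides 3, solutions exist.

Step 2: Apply extended Euclidean algorithm to find gcd.
We find integers such that 38*x0 + 53*y0 = 1

Step 3: Scale the particular solution.
Multiply by 3/1 = 3:
i = 21, j = 15

Step 4: Verify.
38*(21) - 53*(15) = 3 = 3 ✓

i = 21, j = 15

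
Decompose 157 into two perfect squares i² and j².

We need to find integers i, j > 0 such that i² + j² = 157.
Trying i = 6: j² = 157 - 6² = 157 - 36 = 121
j = 11
Check: 6² + 11² = 36 + 121 = 157 ✓

157 = 6² + 11²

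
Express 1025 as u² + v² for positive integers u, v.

We need to find integers u, v > 0 such that u² + v² = 1025.
Trying u = 1: v² = 1025 - 1² = 1025 - 1 = 1024
v = 32
Check: 1² + 32² = 1 + 1024 = 1025 ✓

1025 = 1² + 32²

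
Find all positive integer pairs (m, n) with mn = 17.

The positive divisors of 17 are: 1, 17.
Each divisor d gives the pair (d, 17/d):
(1, 17), (17, 1)

(1, 17), (17, 1)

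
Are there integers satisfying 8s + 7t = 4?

Step 1: Compute gcd(8, 7).
gcd(8, 7) = 1

Step 2: Check divisibility.
Does 1 divide 4? 4 = 1 x 4, so yes.

By the theorem on linear Diophantine equations, 8s + 7t = 4 has integer solutions if and only if gcd(8, 7) divides 4. Since 1 | 4, solutions exist.

Yes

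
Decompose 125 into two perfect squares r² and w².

We need to find integers r, w > 0 such that r² + w² = 125.
Trying r = 2: w² = 125 - 2² = 125 - 4 = 121
w = 11
Check: 2² + 11² = 4 + 121 = 125 ✓

125 = 2² + 11²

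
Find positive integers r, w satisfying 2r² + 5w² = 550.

Try small values of r and check whether (550 - 2r²)/5 is a perfect square.
r = 5: 2·5² = 50, so 5w² = 550 - 50 = 500, giving w² = 100, w = 10.
Check: 2·5² + 5·10² = 50 + 500 = 550 ✓

r = 5, w = 10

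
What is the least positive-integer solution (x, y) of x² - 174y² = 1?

We seek the smallest positive integers (x, y) with x² - 174y² = 1, i.e., x² = 174y² + 1.
Try successive y values:
y = 1: x² = 174·1² + 1 = 175, not a perfect square
y = 2: x² = 174·2² + 1 = 697, not a perfect square
y = 3: x² = 174·3² + 1 = 1567, not a perfect square
... continuing the search (or via continued fractions) ...
y = 110: x² = 174·110² + 1 = 2105401, x = 1451 ✓

Verify: 1451² - 174·110² = 2105401 - 2105400 = 1 ✓

x = 1451, y = 110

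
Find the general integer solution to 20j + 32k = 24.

Step 1: Compute gcd(20, 32) = 4.
Since 4 divides 24, solutions exist.

Step 2: Find a particular solution using extended Euclidean algorithm.
We get j₀ = -18, k₀ = 12.
Check: 20*-18 + 32*12 = 24 = 24 ✓

Step 3: Write the general solution.
j = -18 + (32/4)t = -18 + 8t
k = 12 - (20/4)t = 12 - 5t
for any integer t.

j = -18 + 8t, k = 12 - 5t for integer t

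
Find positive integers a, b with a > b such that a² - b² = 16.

Factor: a² - b² = (a+b)(a-b) = 16.
We need two factors of 16 with the same parity.
Use a+b = 8 and a-b = 2 (product 8·2 = 16).
Adding: 2a = 10, so a = 5.
Subtracting: 2b = 6, so b = 3.
Check: 5² - 3² = 25 - 9 = 16 ✓

a = 5, b = 3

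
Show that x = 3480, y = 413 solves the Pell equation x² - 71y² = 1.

Compute x² = 3480² = 12110400
Compute 71y² = 71·413² = 71·170569 = 12110399
x² - 71y² = 12110400 - 12110399 = 1
Since this equals 1, (3480, 413) is a solution.

Yes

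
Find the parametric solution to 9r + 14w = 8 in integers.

Step 1: Compute gcd(9, 14) = 1.
Since 1 divides 8, solutions exist.

Step 2: Find a particular solution using extended Euclidean algorithm.
We get r₀ = -24, w₀ = 16.
Check: 9*-24 + 14*16 = 8 = 8 ✓

Step 3: Write the general solution.
r = -24 + (14/1)t = -24 + 14t
w = 16 - (9/1)t = 16 - 9t
for any integer t.

r = -24 + 14t, w = 16 - 9t for integer t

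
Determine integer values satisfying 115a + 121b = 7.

Step 1: Check solvability.
gcd(115, 121) = 1
Since 1 divides 7, solutions exist.

Step 2: Apply extended Euclidean algorithm to find gcd.
We find integers such that 115*x0 + 121*y0 = 1

Step 3: Scale the particular solution.
Multiply by 7/1 = 7:
a = 140, b = -133

Step 4: Verify.
115*(140) + 121*(-133) = 7 = 7 ✓

a = 140, b = -133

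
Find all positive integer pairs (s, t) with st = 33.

The positive divisors of 33 are: 1, 3, 11, 33.
Each divisor d gives the pair (d, 33/d):
(1, 33), (3, 11), (11, 3), (33, 1)

(1, 33), (3, 11), (11, 3), (33, 1)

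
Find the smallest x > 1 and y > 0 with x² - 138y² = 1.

We seek the smallest positive integers (x, y) with x² - 138y² = 1, i.e., x² = 138y² + 1.
Try successive y values:
y = 1: x² = 138·1² + 1 = 139, not a perfect square
y = 2: x² = 138·2² + 1 = 553, not a perfect square
y = 3: x² = 138·3² + 1 = 1243, not a perfect square
... continuing the search (or via continued fractions) ...
y = 4: x² = 138·4² + 1 = 2209, x = 47 ✓

Verify: 47² - 138·4² = 2209 - 2208 = 1 ✓

x = 47, y = 4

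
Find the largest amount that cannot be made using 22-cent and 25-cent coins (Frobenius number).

For two coprime denominations a and b, the Frobenius number (largest value not representable as a non-negative combination) is ab - a - b.
Here gcd(22, 25) = 1, so they are coprime.
F(22, 25) = 22·25 - 22 - 25 = 550 - 47 = 503

503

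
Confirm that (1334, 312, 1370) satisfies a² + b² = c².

Compute a² + b² = 1334² + 312² = 1779556 + 97344 = 1876900
Compute c² = 1370² = 1876900
Since 1876900 = 1876900, confirmed.

Yes, it is a Pythagorean triple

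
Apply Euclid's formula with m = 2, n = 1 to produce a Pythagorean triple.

a = m² - n² = 2² - 1² = 4 - 1 = 3
b = 2mn = 2·2·1 = 4
c = m² + n² = 4 + 1 = 5
Verify: 3² + 4² = 9 + 16 = 25 = 5² ✓

(3, 4, 5)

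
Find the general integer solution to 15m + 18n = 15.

Step 1: Compute gcd(15, 18) = 3.
Since 3 divides 15, solutions exist.

Step 2: Find a particular solution using extended Euclidean algorithm.
We get m₀ = -5, n₀ = 5.
Check: 15*-5 + 18*5 = 15 = 15 ✓

Step 3: Write the general solution.
m = -5 + (18/3)t = -5 + 6t
n = 5 - (15/3)t = 5 - 5t
for any integer t.

m = -5 + 6t, n = 5 - 5t for integer t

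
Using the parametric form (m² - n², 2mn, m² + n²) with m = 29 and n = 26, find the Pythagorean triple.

a = m² - n² = 29² - 26² = 841 - 676 = 165
b = 2mn = 2·29·26 = 1508
c = m² + n² = 841 + 676 = 1517
Verify: 165² + 1508² = 27225 + 2274064 = 2301289 = 1517² ✓

(165, 1508, 1517)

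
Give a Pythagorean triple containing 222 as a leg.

We need the other leg and hypotenuse such that 222² + x² = c².
Take x = 1360, c = 1378: 222² + 1360² = 49284 + 1849600 = 1898884 = 1378² ✓
Triple: (222, 1360, 1378)

(222, 1360, 1378)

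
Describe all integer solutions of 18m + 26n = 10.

Step 1: Compute gcd(18, 26) = 2.
Since 2 divides 10, solutions exist.

Step 2: Find a particular solution using extended Euclidean algorithm.
We get m₀ = 15, n₀ = -10.
Check: 18*15 + 26*-10 = 10 = 10 ✓

Step 3: Write the general solution.
m = 15 + (26/2)t = 15 + 13t
n = -10 - (18/2)t = -10 - 9t
for any integer t.

m = 15 + 13t, n = -10 - 9t for integer t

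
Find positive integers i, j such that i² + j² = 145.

Search for i with 145 - i² a perfect square.
i = 1: 145 - 1² = 145 - 1 = 144 = 12² ✓
So i = 1, j = 12.

i = 1, j = 12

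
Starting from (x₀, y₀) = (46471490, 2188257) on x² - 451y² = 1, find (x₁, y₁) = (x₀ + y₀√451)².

Solutions to x² - Dy² = 1 are generated by powers of (x₀ + y₀√D).
The next solution satisfies x₁ + y₁√451 = (x₀ + y₀√451)², giving:
x₁ = x₀² + 451y₀² = 46471490² + 451·2188257² = 2159599382820100 + 2159599382820099 = 4319198765640199
y₁ = 2x₀y₀ = 2·46471490·2188257 = 203383126585860

Verify: 4319198765640199² - 451·203383126585860² = 18655477977107818685718324759601 - 18655477977107818685718324759600 = 1 ✓

x = 4319198765640199, y = 203383126585860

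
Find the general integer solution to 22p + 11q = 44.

Step 1: Compute gcd(22, 11) = 11.
Since 11 divides 44, solutions exist.

Step 2: Find a particular solution using extended Euclidean algorithm.
We get p₀ = 0, q₀ = 4.
Check: 22*0 + 11*4 = 44 = 44 ✓

Step 3: Write the general solution.
p = 0 + (11/11)t = 0 + 1t
q = 4 - (22/11)t = 4 - 2t
for any integer t.

p = 0 + 1t, q = 4 - 2t for integer t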